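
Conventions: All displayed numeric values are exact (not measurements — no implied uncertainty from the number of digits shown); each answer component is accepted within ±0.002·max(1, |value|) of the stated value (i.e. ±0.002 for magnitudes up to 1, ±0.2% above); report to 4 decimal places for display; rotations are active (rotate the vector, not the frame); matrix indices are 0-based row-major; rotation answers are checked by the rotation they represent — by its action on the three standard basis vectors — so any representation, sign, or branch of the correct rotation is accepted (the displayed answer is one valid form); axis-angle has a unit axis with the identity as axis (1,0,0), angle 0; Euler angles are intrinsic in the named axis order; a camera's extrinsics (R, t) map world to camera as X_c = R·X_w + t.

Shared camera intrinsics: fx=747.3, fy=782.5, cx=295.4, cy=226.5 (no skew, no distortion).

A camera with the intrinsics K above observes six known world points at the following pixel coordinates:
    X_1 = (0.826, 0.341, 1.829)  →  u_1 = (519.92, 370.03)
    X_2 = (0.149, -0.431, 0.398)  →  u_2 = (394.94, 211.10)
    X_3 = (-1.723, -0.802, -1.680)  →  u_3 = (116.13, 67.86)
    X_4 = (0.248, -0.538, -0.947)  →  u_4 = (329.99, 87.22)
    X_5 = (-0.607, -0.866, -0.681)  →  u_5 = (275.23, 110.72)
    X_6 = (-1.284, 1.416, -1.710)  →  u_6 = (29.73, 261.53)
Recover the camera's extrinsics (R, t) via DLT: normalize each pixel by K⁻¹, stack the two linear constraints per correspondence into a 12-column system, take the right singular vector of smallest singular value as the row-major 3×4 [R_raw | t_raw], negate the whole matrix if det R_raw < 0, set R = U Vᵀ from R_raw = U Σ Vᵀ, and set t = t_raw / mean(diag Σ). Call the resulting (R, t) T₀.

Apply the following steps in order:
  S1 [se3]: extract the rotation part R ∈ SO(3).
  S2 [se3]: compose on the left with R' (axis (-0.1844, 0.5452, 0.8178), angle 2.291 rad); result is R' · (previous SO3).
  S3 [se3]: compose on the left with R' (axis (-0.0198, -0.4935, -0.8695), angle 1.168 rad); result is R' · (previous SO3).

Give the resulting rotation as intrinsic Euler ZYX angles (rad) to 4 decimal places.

rotation (euler_zyx) = (0.3152, 1.4371, -1.1338)

source (pnp_recover): camera pose = R=[0.8021 -0.2557 0.5397; -0.1686 0.7701 0.6153; -0.5729 -0.5845 0.5746], t=(0.4500, -0.0200, 6.3206)
after S1 (rot_of_se3): [0.8021 -0.2557 0.5397; -0.1686 0.7701 0.6153; -0.5729 -0.5845 0.5746]
after S2 (compose_so3): [-0.4434 -0.5409 -0.7147; -0.1161 -0.7560 0.6442; -0.8888 0.3686 0.2725]
after S3 (compose_so3): [0.1267 -0.9849 0.1179; 0.0413 0.1240 0.9914; -0.9911 -0.1208 0.0564]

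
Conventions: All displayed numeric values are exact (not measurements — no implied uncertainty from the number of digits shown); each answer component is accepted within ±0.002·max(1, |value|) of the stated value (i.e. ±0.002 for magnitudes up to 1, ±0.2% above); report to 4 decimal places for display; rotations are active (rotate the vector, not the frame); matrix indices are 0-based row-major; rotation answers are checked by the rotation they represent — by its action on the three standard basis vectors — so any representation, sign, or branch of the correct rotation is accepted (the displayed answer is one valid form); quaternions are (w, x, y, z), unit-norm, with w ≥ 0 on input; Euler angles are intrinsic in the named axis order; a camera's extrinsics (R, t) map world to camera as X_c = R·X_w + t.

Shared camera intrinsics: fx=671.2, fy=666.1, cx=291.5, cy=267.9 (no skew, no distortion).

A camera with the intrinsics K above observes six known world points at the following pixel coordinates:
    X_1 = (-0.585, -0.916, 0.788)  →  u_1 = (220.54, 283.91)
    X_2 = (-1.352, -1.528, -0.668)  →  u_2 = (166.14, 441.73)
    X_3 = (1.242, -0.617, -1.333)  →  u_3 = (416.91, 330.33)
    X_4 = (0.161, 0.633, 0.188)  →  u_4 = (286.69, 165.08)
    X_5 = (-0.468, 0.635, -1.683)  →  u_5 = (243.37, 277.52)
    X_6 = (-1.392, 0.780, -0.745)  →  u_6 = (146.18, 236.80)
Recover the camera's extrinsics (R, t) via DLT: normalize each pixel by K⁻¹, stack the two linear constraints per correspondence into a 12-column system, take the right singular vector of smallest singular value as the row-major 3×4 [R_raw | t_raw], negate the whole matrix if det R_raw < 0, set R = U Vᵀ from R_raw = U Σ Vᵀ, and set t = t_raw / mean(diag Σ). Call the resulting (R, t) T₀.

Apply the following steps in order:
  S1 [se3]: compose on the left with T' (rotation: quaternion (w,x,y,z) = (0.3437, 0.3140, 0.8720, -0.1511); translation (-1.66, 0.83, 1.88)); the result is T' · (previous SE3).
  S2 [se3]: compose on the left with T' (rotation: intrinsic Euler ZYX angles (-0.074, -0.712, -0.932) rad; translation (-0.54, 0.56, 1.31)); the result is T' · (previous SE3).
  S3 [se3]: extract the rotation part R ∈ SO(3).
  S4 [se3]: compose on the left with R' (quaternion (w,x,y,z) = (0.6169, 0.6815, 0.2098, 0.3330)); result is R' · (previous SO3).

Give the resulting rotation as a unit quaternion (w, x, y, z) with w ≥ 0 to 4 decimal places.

source (pnp_recover): camera pose = R=[0.9823 -0.1805 -0.0510; -0.1800 -0.8304 -0.5273; 0.0529 0.5272 -0.8481], t=(-0.0800, -0.3300, 6.1909)
after S1 (compose_se3): R=[-0.6470 -0.1728 -0.7426; 0.2743 -0.9615 -0.0153; -0.7114 -0.2136 0.6695], t=(1.2939, -2.4232, -2.4942)
after S2 (compose_se3): R=[-0.0988 -0.6055 -0.7897; -0.4014 -0.7019 0.5884; -0.9106 0.3751 -0.1737], t=(-0.1166, -2.9280, 2.5024)
after S3 (rot_of_se3): [-0.0988 -0.6055 -0.7897; -0.4014 -0.7019 0.5884; -0.9106 0.3751 -0.1737]
after S4 (compose_so3): [-0.6671 -0.0628 -0.7423; 0.6301 -0.5791 -0.5173; -0.3974 -0.8128 0.4259]

rotation (quat) = (0.2120, -0.3486, -0.4068, 0.8173)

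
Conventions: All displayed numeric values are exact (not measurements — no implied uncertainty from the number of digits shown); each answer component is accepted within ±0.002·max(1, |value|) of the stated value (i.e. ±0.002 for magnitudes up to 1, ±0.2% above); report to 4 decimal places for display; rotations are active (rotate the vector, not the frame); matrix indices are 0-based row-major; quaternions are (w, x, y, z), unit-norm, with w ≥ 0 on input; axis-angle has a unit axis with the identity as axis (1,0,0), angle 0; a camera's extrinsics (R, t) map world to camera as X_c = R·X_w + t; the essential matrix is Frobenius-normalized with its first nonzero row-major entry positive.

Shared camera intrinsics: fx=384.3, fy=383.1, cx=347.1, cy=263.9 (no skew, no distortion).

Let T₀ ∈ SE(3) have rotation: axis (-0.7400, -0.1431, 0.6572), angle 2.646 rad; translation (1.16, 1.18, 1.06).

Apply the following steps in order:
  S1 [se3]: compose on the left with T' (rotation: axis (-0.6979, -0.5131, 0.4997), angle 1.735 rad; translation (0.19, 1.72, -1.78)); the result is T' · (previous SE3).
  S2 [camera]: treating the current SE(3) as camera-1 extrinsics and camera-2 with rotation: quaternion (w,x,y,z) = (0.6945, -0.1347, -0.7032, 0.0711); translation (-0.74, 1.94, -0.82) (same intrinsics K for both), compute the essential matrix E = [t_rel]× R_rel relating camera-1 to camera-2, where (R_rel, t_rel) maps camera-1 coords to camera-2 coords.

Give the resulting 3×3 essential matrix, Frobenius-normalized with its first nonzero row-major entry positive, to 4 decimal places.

after S1 (compose_se3): R=[0.7929 0.5006 -0.3475; -0.1210 -0.4297 -0.8949; -0.5973 0.7515 -0.2801], t=(-0.3990, 3.3572, -2.6933)
after S2 (essential): [0.5647 -0.1393 -0.2967; 0.0518 -0.2474 -0.3158; -0.4109 -0.3524 -0.3422]

matrix = [0.5647 -0.1393 -0.2967; 0.0518 -0.2474 -0.3158; -0.4109 -0.3524 -0.3422]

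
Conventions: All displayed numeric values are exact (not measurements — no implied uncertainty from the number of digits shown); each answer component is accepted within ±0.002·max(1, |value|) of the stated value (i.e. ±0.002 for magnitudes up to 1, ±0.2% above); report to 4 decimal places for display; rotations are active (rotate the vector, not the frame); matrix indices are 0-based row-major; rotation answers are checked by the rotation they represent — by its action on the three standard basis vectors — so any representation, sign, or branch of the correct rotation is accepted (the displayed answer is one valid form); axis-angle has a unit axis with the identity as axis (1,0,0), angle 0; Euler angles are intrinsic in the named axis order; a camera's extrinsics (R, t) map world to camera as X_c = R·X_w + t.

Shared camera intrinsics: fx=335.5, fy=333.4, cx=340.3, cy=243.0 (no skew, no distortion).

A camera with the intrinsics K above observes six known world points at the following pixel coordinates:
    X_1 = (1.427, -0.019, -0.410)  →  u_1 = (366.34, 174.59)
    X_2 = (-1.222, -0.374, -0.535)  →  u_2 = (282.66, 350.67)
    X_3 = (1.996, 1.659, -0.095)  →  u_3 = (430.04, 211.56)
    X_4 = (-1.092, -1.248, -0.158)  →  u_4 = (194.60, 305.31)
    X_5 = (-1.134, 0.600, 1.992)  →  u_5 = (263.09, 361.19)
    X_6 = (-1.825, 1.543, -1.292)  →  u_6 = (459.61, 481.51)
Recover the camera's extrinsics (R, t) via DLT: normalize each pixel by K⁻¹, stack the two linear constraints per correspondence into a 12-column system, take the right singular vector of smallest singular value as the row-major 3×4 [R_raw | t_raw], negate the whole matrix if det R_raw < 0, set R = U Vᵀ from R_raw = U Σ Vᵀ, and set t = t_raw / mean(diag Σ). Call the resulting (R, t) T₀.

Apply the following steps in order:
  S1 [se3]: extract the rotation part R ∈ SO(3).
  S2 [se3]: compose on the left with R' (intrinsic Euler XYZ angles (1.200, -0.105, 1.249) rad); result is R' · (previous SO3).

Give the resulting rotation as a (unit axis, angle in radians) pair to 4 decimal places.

rotation (axis_angle) = ((0.9302, -0.3455, -0.1238), 1.7899)

source (pnp_recover): camera pose = R=[0.2793 0.7528 -0.5960; -0.8439 0.4885 0.2216; 0.4580 0.4411 0.7718], t=(-0.2600, 0.3300, 4.4201)
after S1 (rot_of_se3): [0.2793 0.7528 -0.5960; -0.8439 0.4885 0.2216; 0.4580 0.4411 0.7718]
after S2 (compose_so3): [0.8360 -0.2703 -0.4775; -0.5121 -0.0721 -0.8559; 0.1970 0.9601 -0.1987]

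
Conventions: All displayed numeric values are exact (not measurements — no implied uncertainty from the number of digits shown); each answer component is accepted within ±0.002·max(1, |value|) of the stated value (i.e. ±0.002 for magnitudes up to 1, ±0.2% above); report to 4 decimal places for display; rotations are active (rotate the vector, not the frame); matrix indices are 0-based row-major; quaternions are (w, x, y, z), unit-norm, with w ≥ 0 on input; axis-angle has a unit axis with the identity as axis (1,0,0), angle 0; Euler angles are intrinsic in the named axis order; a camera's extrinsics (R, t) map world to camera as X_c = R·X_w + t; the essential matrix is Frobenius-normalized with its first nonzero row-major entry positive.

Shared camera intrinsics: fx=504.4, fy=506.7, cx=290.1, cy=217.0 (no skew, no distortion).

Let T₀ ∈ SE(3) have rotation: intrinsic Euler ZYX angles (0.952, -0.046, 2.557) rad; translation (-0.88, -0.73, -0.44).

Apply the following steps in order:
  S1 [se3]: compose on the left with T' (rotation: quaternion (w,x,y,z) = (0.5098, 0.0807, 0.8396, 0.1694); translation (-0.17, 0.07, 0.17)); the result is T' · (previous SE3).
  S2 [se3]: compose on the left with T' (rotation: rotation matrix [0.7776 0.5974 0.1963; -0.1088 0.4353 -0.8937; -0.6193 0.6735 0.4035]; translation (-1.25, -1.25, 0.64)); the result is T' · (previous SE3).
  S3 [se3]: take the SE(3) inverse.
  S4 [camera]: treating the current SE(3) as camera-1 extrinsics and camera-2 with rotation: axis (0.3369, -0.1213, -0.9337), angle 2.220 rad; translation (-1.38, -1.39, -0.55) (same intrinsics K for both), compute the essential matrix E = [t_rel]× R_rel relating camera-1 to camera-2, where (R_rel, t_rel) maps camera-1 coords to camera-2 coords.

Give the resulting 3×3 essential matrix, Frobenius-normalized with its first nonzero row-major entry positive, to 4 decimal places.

after S1 (compose_se3): R=[-0.2604 0.1953 -0.9456; 0.9443 -0.1526 -0.2915; -0.2012 -0.9688 -0.1446], t=(-0.1204, -0.9688, 0.8176)
after S2 (compose_se3): R=[0.3222 -0.1295 -0.9378; 0.6192 0.7781 0.1053; 0.7161 -0.6146 0.3309], t=(-1.7618, -2.3893, 0.3919)
after S3 (invert_se3): R=[0.3222 0.6192 0.7161; -0.1295 0.7781 -0.6146; -0.9378 0.1053 0.3309], t=(1.7664, 1.8719, -1.5304)
after S4 (essential): [0.1429 -0.0711 0.3303; 0.4540 -0.1889 0.3801; 0.4621 -0.1433 -0.4951]

matrix = [0.1429 -0.0711 0.3303; 0.4540 -0.1889 0.3801; 0.4621 -0.1433 -0.4951]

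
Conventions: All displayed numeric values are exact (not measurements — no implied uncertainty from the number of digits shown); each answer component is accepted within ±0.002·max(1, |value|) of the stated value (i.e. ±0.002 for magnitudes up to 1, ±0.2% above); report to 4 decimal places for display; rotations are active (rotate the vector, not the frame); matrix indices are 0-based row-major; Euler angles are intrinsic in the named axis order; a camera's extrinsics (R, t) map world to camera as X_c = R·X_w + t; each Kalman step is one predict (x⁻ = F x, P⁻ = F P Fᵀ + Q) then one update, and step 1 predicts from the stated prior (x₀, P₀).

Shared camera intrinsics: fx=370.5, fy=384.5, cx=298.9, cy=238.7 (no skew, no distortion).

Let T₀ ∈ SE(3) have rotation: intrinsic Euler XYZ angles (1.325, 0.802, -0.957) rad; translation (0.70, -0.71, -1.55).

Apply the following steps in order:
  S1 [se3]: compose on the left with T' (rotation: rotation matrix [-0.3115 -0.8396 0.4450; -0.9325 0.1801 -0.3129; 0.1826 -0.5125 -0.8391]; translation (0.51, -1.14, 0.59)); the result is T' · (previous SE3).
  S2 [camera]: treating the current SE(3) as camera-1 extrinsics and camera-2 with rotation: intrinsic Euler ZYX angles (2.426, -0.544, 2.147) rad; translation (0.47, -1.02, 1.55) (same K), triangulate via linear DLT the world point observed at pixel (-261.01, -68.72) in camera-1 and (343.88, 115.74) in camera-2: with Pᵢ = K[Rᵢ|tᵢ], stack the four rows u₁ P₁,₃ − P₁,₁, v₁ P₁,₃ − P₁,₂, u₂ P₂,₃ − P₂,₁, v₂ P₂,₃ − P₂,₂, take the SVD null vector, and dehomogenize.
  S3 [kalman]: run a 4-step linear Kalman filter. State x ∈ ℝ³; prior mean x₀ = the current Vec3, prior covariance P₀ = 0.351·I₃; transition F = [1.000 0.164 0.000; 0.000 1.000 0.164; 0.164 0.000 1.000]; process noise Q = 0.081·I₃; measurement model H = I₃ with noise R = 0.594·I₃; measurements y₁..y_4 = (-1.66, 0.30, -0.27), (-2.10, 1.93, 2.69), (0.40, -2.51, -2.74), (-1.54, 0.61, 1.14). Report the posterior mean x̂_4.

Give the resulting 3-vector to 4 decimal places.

result = (-0.5575, 0.0953, -0.2940)

after S1 (compose_se3): R=[-0.6925 -0.5882 0.4176; -0.0573 -0.5322 -0.8447; 0.7191 -0.6089 0.3349], t=(0.1983, -1.4356, 2.3822)
after S2 (triangulate): (1.1701, 1.9046, -1.5013)
after S3 (kf_track): (-0.5575, 0.0953, -0.2940)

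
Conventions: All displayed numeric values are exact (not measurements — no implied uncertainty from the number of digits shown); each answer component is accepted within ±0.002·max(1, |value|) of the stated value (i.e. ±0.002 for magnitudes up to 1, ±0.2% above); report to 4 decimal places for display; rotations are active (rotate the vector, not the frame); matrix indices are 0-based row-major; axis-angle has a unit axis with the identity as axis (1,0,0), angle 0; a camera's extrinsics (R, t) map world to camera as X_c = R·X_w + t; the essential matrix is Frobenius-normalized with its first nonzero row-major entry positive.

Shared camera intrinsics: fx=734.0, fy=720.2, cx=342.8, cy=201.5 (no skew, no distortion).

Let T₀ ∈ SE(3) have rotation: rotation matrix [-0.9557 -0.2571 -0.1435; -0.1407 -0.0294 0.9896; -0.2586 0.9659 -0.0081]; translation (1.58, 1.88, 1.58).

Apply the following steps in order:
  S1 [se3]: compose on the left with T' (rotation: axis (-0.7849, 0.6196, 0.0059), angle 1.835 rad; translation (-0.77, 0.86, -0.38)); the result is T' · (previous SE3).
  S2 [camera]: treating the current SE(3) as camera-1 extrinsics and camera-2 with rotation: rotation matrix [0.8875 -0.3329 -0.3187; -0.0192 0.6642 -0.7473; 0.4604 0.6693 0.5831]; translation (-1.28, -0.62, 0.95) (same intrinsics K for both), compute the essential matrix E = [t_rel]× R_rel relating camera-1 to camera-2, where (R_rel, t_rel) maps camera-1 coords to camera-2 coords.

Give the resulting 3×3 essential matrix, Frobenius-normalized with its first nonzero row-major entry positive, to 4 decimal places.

matrix = [0.2135 0.2328 0.1218; 0.3536 -0.5535 -0.2271; 0.5720 0.2314 0.1473]

after S1 (compose_se3): R=[-0.5590 0.4577 -0.6914; 0.3522 0.8860 0.3017; 0.7506 -0.0748 -0.6565], t=(-0.1830, 1.5236, -3.1625)
after S2 (essential): [0.2135 0.2328 0.1218; 0.3536 -0.5535 -0.2271; 0.5720 0.2314 0.1473]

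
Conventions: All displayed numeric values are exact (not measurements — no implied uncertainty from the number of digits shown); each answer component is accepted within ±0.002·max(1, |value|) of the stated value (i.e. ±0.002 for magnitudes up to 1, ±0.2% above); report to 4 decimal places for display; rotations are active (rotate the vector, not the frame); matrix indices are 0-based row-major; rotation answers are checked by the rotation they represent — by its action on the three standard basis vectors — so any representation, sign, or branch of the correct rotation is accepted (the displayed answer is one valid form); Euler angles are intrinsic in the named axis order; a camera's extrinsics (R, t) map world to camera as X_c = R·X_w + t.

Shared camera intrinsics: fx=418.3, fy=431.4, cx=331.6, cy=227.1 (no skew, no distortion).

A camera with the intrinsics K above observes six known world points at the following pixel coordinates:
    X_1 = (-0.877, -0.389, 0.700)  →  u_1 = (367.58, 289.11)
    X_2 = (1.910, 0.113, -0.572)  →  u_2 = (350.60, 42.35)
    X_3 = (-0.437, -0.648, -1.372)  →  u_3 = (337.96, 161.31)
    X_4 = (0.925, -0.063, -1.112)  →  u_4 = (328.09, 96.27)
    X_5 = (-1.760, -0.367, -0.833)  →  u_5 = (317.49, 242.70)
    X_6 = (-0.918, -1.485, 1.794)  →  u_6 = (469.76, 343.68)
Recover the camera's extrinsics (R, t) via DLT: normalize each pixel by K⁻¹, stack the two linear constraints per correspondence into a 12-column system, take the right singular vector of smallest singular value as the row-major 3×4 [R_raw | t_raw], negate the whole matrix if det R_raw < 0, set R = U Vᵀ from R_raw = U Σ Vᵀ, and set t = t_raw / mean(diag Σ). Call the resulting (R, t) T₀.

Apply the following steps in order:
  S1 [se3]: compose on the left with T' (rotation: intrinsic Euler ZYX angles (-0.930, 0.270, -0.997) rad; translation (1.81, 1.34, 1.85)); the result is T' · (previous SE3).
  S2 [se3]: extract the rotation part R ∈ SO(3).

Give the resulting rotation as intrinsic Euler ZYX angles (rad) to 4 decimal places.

source (pnp_recover): camera pose = R=[0.2149 -0.9109 0.3522; -0.6476 0.1370 0.7496; -0.7311 -0.3891 -0.5604], t=(0.0900, -0.1999, 5.4401)
after S1 (compose_se3): R=[-0.6267 -0.7793 0.0029; -0.7747 0.6226 -0.1105; 0.0843 -0.0715 -0.9939], t=(5.9350, 3.2697, 4.8338)
after S2 (rot_of_se3): [-0.6267 -0.7793 0.0029; -0.7747 0.6226 -0.1105; 0.0843 -0.0715 -0.9939]

rotation (euler_zyx) = (-2.2510, -0.0844, -3.0698)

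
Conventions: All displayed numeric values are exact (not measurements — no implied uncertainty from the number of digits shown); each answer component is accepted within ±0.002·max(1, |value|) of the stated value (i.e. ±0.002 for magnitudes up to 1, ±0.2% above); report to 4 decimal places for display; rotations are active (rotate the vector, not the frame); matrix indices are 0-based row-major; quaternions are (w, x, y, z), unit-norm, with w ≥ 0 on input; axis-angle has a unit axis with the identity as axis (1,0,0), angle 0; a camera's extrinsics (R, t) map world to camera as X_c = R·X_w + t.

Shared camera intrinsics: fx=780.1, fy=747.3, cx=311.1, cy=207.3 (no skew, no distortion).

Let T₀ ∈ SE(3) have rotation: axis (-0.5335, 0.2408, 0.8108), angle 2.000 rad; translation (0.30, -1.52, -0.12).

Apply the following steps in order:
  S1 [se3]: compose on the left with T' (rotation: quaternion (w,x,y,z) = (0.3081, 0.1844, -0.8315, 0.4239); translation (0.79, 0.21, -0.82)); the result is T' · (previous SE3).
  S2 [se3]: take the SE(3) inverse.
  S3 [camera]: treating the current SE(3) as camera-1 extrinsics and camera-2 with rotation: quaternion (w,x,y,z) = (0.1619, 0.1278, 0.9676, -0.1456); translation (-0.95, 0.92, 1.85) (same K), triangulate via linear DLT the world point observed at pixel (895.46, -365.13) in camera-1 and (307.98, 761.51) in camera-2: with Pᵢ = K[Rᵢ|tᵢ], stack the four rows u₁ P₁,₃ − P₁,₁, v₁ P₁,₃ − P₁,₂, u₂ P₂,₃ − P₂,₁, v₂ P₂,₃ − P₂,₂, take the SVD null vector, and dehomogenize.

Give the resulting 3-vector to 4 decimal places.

result = (-1.0064, 1.2208, -1.2401)

after S1 (compose_se3): R=[-0.0096 0.9461 -0.3237; 0.9992 0.0213 0.0326; 0.0377 -0.3231 -0.9456], t=(1.4732, -0.5758, 0.3335)
after S2 (invert_se3): R=[-0.0096 0.9992 0.0377; 0.9461 0.0213 -0.3231; -0.3237 0.0326 -0.9456], t=(0.5769, -1.2739, 0.8109)
after S3 (triangulate): (-1.0064, 1.2208, -1.2401)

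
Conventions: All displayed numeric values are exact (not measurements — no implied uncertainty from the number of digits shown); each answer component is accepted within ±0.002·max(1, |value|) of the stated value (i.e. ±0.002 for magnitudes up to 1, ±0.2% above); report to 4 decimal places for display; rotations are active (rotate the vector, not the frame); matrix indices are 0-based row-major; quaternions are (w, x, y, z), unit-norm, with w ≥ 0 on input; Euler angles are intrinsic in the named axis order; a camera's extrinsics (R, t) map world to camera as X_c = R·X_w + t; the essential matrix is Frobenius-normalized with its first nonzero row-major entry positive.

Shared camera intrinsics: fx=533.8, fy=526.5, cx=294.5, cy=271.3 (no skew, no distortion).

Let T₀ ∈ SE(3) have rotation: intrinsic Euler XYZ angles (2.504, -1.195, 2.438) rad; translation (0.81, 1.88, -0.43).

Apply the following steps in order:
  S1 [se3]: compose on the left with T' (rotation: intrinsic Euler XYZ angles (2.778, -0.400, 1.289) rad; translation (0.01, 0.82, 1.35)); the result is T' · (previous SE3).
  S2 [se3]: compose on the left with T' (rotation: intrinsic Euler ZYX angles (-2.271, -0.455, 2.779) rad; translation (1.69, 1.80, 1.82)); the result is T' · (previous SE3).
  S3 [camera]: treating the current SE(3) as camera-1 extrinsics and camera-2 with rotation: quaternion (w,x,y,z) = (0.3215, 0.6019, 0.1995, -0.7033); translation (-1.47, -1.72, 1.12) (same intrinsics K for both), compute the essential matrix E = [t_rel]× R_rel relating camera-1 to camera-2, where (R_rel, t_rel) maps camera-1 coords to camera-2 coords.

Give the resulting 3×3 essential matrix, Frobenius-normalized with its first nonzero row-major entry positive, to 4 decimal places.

after S1 (compose_se3): R=[-0.3572 -0.9314 0.0699; -0.0384 0.0894 0.9953; -0.9332 0.3528 -0.0677], t=(-1.2784, -0.0361, 2.7581)
after S2 (compose_se3): R=[0.7306 0.2950 -0.6158; 0.2976 0.6741 0.6761; 0.6145 -0.6772 0.4047], t=(0.9738, 2.4159, -1.0697)
after S3 (essential): [0.1414 -0.3050 0.1201; 0.2984 0.0651 0.6178; 0.1222 -0.6139 -0.0763]

matrix = [0.1414 -0.3050 0.1201; 0.2984 0.0651 0.6178; 0.1222 -0.6139 -0.0763]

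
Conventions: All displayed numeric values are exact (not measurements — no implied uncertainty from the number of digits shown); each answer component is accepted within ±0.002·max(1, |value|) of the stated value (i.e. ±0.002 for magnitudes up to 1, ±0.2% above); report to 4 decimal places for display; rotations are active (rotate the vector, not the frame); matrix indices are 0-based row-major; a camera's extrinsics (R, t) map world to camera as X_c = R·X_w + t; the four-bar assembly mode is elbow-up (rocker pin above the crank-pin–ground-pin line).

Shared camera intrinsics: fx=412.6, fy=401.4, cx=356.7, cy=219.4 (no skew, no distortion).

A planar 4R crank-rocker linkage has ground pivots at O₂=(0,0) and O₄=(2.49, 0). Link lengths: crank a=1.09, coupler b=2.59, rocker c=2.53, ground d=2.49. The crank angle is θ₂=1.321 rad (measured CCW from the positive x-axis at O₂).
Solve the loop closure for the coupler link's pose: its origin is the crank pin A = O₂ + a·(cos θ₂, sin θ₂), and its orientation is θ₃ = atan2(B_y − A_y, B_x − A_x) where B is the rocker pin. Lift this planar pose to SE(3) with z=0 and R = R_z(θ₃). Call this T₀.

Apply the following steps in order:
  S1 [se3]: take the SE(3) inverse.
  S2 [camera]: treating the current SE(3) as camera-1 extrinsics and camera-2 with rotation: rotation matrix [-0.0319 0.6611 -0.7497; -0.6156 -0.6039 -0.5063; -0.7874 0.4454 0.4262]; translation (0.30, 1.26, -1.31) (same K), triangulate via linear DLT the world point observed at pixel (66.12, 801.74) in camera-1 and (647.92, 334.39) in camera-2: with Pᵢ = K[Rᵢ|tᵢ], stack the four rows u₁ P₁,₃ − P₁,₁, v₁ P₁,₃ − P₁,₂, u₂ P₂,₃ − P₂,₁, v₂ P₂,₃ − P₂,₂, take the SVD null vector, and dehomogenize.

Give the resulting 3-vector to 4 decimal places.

result = (-1.3399, 1.9654, 1.1462)

source (fourbar_fk): coupler pose = R=[0.8227 -0.5684 0.0000; 0.5684 0.8227 0.0000; 0.0000 0.0000 1.0000], t=(0.2695, 1.0562, 0.0000)
after S1 (invert_se3): R=[0.8227 0.5684 0.0000; -0.5684 0.8227 0.0000; 0.0000 0.0000 1.0000], t=(-0.8221, -0.7158, 0.0000)
after S2 (triangulate): (-1.3399, 1.9654, 1.1462)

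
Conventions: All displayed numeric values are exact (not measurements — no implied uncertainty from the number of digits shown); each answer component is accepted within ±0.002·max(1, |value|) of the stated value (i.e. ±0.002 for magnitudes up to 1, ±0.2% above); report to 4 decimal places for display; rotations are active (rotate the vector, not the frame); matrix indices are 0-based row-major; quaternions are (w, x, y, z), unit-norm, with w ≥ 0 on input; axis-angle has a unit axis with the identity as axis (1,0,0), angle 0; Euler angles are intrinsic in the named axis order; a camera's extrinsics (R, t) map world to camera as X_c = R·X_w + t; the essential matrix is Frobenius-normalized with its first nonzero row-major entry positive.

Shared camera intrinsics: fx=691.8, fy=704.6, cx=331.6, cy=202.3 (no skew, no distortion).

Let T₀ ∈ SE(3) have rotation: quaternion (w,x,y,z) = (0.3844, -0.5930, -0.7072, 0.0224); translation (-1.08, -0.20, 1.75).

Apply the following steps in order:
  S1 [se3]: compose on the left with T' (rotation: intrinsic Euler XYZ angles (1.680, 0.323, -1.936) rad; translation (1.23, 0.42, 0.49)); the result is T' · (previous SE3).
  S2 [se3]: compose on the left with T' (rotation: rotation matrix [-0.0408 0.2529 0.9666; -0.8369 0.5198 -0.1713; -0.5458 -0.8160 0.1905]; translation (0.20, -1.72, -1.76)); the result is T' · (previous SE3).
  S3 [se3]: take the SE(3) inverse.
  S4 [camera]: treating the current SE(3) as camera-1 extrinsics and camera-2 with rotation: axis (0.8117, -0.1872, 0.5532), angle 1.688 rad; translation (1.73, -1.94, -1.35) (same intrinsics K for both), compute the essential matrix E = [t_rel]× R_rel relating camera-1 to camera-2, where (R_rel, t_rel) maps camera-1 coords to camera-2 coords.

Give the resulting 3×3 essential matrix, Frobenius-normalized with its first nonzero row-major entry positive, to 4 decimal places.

after S1 (compose_se3): R=[0.9227 -0.1710 0.3456; -0.2019 0.5493 0.8109; -0.3285 -0.8179 0.4723], t=(1.9741, -1.2846, 1.3898)
after S2 (compose_se3): R=[-0.4062 -0.6447 0.6475; -0.8209 0.5688 0.0514; -0.4014 -0.5107 -0.7603], t=(1.1380, -4.2780, -1.5245)
after S3 (invert_se3): R=[-0.4062 -0.8209 -0.4014; -0.6447 0.5688 -0.5107; 0.6475 0.0514 -0.7603], t=(-3.6614, 2.3885, -1.6762)
after S4 (essential): [0.0964 0.0740 0.4138; 0.4334 0.5100 -0.2269; 0.1513 0.1267 0.5251]

matrix = [0.0964 0.0740 0.4138; 0.4334 0.5100 -0.2269; 0.1513 0.1267 0.5251]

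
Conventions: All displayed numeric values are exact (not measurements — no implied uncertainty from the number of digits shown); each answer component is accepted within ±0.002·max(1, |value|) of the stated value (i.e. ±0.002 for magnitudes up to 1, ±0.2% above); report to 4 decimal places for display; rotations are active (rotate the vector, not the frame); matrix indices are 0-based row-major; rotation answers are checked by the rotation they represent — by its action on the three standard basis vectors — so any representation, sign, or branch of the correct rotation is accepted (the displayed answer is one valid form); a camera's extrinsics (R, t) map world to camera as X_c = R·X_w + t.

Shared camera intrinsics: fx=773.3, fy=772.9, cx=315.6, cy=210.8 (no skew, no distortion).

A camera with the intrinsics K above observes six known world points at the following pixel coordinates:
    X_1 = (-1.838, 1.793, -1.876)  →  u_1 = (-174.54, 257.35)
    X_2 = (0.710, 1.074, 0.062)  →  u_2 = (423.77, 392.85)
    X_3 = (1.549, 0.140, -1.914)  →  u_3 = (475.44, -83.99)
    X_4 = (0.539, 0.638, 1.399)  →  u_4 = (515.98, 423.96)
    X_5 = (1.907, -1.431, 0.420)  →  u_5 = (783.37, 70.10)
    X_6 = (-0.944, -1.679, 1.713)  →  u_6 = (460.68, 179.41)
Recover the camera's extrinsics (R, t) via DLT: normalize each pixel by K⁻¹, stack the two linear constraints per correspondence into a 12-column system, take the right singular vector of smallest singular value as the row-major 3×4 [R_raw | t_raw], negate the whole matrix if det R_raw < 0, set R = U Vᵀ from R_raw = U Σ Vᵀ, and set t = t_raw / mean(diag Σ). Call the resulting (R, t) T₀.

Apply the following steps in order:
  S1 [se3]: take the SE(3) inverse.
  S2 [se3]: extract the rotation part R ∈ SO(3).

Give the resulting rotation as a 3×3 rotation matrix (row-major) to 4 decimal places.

rotation (matrix) = ((0.7398, 0.0264, -0.6723), (-0.4249, 0.7931, -0.4364), (0.5217, 0.6085, 0.5980))

source (pnp_recover): camera pose = R=[0.7398 -0.4249 0.5217; 0.0264 0.7931 0.6085; -0.6723 -0.4364 0.5980], t=(0.4500, 0.0200, 4.8500)
after S1 (invert_se3): R=[0.7398 0.0264 -0.6723; -0.4249 0.7931 -0.4364; 0.5217 0.6085 0.5980], t=(2.9271, 2.2919, -3.1471)
after S2 (rot_of_se3): [0.7398 0.0264 -0.6723; -0.4249 0.7931 -0.4364; 0.5217 0.6085 0.5980]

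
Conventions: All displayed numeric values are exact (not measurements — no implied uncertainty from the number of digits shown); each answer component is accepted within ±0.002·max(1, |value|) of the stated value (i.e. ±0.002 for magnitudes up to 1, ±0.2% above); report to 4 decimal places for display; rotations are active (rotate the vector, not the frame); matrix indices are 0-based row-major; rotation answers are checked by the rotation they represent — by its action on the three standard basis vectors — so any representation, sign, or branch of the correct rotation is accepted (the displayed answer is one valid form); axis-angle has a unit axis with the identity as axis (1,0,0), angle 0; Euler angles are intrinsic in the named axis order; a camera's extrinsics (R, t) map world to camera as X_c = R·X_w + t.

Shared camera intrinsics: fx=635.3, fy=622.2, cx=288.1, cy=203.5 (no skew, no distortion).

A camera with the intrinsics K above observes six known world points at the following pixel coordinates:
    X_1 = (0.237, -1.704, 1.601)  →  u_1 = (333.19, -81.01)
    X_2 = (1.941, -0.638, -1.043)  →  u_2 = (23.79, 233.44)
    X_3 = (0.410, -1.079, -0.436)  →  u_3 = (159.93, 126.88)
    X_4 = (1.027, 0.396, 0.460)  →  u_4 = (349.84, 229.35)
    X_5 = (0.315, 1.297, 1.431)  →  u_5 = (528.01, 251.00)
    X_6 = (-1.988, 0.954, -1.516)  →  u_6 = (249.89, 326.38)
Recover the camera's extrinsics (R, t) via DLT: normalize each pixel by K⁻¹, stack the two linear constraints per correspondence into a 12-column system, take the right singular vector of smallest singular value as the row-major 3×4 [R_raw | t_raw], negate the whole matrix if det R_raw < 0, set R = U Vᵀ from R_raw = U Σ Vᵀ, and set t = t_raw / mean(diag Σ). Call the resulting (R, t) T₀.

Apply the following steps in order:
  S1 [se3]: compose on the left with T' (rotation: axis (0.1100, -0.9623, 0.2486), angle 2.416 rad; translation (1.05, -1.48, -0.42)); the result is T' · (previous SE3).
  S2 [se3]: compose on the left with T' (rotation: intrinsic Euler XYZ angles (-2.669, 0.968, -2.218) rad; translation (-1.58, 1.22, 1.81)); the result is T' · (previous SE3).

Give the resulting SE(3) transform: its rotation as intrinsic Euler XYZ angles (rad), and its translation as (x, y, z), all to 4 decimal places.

source (pnp_recover): camera pose = R=[-0.1533 0.5394 0.8279; 0.0695 0.8417 -0.5355; -0.9857 -0.0246 -0.1665], t=(-0.0200, 0.0200, 5.3901)
after S1 (compose_se3): R=[0.6695 -0.6722 -0.3160; 0.5478 0.7342 -0.4012; 0.5017 0.0955 0.8598], t=(-2.1272, -4.1099, -3.8903)
after S2 (compose_se3): R=[0.4321 0.6405 0.6348; 0.8867 -0.4303 -0.1694; 0.1647 0.6361 -0.7539], t=(-5.9164, -2.7529, 0.4092)

rotation (euler_xyz) = (2.9206, 0.6878, -0.9773), translation = (-5.9164, -2.7529, 0.4092)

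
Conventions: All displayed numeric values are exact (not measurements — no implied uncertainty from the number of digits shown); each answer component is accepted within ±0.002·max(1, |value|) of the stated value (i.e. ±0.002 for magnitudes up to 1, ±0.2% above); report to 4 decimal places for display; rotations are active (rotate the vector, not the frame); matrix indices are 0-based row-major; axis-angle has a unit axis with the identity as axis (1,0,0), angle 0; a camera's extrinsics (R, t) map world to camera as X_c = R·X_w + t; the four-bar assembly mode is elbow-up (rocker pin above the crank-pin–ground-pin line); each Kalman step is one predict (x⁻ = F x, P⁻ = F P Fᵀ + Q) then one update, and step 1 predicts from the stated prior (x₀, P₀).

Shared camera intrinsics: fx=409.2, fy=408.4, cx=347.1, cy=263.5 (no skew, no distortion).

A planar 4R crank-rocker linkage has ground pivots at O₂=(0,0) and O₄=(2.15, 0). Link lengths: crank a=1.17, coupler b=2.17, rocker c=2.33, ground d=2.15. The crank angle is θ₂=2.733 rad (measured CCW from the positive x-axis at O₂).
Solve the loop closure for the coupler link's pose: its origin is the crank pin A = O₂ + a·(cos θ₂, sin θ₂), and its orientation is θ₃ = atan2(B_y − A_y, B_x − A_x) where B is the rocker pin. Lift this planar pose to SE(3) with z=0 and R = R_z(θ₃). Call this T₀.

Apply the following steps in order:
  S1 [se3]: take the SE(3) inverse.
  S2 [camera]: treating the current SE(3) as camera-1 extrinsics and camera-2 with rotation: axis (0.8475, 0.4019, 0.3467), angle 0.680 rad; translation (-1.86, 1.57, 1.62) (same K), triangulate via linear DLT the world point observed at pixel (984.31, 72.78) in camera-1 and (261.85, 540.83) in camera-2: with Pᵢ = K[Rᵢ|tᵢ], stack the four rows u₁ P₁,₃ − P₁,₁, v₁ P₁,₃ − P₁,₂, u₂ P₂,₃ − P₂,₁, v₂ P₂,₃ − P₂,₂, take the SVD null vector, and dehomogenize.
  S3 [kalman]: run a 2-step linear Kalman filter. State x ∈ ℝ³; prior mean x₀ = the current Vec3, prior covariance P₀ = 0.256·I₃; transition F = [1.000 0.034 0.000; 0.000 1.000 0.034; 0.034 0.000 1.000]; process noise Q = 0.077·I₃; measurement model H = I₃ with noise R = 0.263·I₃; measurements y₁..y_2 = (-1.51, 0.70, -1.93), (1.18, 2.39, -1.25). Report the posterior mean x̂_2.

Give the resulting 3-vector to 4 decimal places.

result = (0.3431, 1.5956, -0.8212)

source (fourbar_fk): coupler pose = R=[0.7944 -0.6074 0.0000; 0.6074 0.7944 0.0000; 0.0000 0.0000 1.0000], t=(-1.0737, 0.4649, 0.0000)
after S1 (invert_se3): R=[0.7944 0.6074 0.0000; -0.6074 0.7944 0.0000; 0.0000 0.0000 1.0000], t=(0.5705, -1.0215, 0.0000)
after S2 (triangulate): (0.9941, 1.2467, 1.3598)
after S3 (kf_track): (0.3431, 1.5956, -0.8212)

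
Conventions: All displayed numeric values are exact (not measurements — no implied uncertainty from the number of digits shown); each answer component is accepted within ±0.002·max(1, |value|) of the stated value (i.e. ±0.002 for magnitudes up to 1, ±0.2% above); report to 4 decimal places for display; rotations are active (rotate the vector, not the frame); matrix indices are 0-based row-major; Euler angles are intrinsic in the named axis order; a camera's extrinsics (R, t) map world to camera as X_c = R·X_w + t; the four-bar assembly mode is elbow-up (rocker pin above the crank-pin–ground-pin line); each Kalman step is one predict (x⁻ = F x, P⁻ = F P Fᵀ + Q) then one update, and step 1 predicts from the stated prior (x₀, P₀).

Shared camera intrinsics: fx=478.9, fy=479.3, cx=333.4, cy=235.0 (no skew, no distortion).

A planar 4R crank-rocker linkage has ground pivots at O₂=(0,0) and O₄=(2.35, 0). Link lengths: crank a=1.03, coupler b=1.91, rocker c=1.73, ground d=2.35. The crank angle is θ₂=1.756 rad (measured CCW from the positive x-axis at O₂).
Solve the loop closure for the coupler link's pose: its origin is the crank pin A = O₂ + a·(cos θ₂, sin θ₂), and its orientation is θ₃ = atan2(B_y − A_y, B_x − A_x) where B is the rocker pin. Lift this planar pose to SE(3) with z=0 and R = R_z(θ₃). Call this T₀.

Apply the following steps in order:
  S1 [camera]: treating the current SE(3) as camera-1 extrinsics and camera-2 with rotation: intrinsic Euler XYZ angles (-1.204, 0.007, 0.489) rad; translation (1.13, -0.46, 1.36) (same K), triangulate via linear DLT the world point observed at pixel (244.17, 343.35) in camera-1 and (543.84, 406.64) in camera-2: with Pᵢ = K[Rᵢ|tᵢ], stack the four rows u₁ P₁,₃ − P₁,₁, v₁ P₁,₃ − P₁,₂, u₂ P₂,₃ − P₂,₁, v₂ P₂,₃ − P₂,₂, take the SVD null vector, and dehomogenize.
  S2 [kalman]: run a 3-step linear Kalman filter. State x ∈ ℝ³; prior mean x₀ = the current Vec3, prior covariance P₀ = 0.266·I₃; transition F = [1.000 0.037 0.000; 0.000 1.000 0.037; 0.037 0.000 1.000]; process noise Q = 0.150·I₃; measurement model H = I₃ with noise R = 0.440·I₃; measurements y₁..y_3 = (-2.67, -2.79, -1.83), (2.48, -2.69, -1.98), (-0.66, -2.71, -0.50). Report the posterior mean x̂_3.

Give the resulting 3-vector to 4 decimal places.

result = (-0.1989, -2.3937, -0.7425)

source (fourbar_fk): coupler pose = R=[0.9555 -0.2948 0.0000; 0.2948 0.9555 0.0000; 0.0000 0.0000 1.0000], t=(-0.1897, 1.0124, 0.0000)
after S1 (triangulate): (-0.3093, -0.5562, 1.7240)
after S2 (kf_track): (-0.1989, -2.3937, -0.7425)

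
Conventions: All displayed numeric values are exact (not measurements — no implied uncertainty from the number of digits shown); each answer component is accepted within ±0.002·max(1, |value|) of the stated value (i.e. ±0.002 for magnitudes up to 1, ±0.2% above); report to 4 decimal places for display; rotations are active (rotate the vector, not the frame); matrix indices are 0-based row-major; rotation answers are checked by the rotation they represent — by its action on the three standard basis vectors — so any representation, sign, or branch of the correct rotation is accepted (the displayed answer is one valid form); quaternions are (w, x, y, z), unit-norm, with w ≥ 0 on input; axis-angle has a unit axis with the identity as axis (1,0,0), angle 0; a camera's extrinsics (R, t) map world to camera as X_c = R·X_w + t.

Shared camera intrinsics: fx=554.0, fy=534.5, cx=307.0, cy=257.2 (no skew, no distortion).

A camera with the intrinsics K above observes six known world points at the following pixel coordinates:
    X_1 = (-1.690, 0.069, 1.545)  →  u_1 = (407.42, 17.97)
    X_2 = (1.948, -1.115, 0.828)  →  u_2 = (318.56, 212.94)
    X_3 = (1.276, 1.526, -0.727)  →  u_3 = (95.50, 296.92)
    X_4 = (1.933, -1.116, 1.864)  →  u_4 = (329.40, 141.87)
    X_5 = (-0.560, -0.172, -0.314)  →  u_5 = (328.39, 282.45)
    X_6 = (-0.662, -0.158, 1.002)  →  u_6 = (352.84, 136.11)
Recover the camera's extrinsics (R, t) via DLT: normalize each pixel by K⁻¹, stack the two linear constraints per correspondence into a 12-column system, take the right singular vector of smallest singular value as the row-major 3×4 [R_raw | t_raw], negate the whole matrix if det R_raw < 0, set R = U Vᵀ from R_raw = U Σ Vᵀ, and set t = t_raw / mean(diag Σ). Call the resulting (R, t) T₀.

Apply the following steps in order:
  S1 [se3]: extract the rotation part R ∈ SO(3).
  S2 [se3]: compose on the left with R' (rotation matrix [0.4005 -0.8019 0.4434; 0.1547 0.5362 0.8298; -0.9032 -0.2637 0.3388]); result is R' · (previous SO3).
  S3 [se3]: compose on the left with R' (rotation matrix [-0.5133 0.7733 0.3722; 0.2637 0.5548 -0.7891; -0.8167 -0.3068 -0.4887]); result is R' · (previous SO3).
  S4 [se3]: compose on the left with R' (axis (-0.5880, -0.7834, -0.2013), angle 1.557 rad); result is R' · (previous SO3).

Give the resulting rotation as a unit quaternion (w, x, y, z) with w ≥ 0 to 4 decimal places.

rotation (quat) = (0.3718, 0.8352, -0.3382, 0.2232)

source (pnp_recover): camera pose = R=[-0.4119 -0.9006 0.1389; 0.0466 -0.1730 -0.9838; 0.9100 -0.3988 0.1132], t=(-0.1600, -0.0900, 5.1900)
after S1 (rot_of_se3): [-0.4119 -0.9006 0.1389; 0.0466 -0.1730 -0.9838; 0.9100 -0.3988 0.1132]
after S2 (compose_so3): [0.2012 -0.3987 0.8947; 0.7164 -0.5631 -0.4120; 0.6681 0.7239 0.1724]
after S3 (compose_so3): [0.6994 0.0387 -0.7137; -0.0766 -0.9887 -0.1287; -0.7106 0.1447 -0.6885]
after S4 (compose_so3): [0.6716 -0.7309 0.1214; -0.3988 -0.4947 -0.7721; 0.6244 0.4701 -0.6238]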